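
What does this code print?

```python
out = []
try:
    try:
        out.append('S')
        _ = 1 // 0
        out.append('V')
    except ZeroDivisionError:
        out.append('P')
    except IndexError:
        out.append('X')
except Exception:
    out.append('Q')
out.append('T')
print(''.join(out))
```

Execution trace: 'S' (inner try body) → 'P' (inner except ZeroDivisionError) → 'T' (after the try/except). Output: SPT

Answer: SPT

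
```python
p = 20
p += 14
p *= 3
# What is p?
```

Trace:
`p = 20` → p = 20
`p += 14` → p = 34
`p *= 3` → p = 102
So p = 102

Answer: 102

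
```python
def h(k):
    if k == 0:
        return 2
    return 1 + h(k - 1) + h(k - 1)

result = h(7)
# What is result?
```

h(k) = 1 + 2·h(k-1), h(0)=2. Closed form: (2+1)·2^7 - 1 = 383.

Answer: 383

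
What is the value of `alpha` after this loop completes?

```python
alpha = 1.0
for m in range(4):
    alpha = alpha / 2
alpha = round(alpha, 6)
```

Halving LR 4 times: 1 / 2^4
`alpha` takes the values: 1.0 → 0.5 → 0.25 → 0.125 → 0.0625

Answer: 0.0625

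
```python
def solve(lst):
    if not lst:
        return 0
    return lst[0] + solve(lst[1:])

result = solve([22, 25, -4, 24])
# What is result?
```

22 + 25 + (-4) + 24 + 0 = 67

Answer: 67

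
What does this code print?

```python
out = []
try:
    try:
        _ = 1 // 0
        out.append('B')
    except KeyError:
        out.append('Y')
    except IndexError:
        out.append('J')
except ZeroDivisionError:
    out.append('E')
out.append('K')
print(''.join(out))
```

Execution trace: 'E' (outer except ZeroDivisionError) → 'K' (after the try/except). Output: EK

Answer: EK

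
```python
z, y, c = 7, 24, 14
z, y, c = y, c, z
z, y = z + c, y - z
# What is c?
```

Trace:
`z, y, c = 7, 24, 14` → z = 7; y = 24; c = 14
`z, y, c = y, c, z` → z = 24; y = 14; c = 7
`z, y = z + c, y - z` → z = 31; y = -10
So c = 7

Answer: 7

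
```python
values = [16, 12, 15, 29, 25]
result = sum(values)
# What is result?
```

Trace:
`values = [16, 12, 15, 29, 25]` → values = [16, 12, 15, 29, 25]
`result = sum(values)` → result = 97
So result = 97

Answer: 97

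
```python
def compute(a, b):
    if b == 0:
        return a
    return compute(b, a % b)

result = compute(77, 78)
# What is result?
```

compute(77, 78) -> compute(78, 77) -> compute(77, 1) -> compute(1, 0) -> 1

Answer: 1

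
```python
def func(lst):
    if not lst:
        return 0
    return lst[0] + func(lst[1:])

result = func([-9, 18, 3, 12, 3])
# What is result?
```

(-9) + 18 + 3 + 12 + 3 + 0 = 27

Answer: 27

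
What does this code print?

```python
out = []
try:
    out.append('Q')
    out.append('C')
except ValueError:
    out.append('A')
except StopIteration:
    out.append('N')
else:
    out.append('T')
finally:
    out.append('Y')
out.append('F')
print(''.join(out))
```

Execution trace: 'Q' (try body) → 'C' (try body, no exception) → 'T' (else) → 'Y' (finally) → 'F' (after the try/except). Output: QCTYF

Answer: QCTYF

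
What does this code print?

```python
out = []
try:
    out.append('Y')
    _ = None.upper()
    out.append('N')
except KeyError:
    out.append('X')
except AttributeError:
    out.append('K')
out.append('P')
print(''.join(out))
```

Execution trace: 'Y' (try body) → 'K' (except AttributeError) → 'P' (after the try/except). Output: YKP

Answer: YKP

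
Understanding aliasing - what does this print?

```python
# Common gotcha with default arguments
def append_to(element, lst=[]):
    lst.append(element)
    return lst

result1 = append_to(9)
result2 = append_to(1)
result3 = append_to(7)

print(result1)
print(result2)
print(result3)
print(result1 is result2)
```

Key concept: mutable default argument gotcha.
Step by step:
`result1 = append_to(9)` → result1 = [9]
`result2 = append_to(1)` → result1 = [9, 1] (same object as result2); result2 = [9, 1] (same object as result1)
`result3 = append_to(7)` → result1 = [9, 1, 7] (same object as result2, result3); result2 = [9, 1, 7] (same object as result1, result3); result3 = [9, 1, 7] (same object as result1, result2)
`print(result1)` → prints [9, 1, 7]
`print(result2)` → prints [9, 1, 7]
`print(result3)` → prints [9, 1, 7]
`print(result1 is result2)` → prints True

Answer:
[9, 1, 7]
[9, 1, 7]
[9, 1, 7]
True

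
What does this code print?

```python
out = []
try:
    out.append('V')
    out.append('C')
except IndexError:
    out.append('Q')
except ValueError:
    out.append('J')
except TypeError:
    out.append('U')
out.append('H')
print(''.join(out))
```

Execution trace: 'V' (try body) → 'C' (try body, no exception) → 'H' (after the try/except). Output: VCH

Answer: VCH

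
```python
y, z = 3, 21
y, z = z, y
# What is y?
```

Trace:
`y, z = 3, 21` → y = 3; z = 21
`y, z = z, y` → y = 21; z = 3
So y = 21

Answer: 21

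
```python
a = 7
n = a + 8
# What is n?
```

Trace:
`a = 7` → a = 7
`n = a + 8` → n = 15
So n = 15

Answer: 15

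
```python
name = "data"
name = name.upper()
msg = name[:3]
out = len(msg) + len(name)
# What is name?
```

Trace:
`name = "data"` → name = 'data'
`name = name.upper()` → name = 'DATA'
`msg = name[:3]` → msg = 'DAT'
`out = len(msg) + len(name)` → out = 7
So name = 'DATA'

Answer: 'DATA'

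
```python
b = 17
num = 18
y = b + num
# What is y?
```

Trace:
`b = 17` → b = 17
`num = 18` → num = 18
`y = b + num` → y = 35
So y = 35

Answer: 35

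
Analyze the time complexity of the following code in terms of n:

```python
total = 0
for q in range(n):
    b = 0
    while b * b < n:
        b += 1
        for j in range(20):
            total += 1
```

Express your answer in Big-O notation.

Each loop level contributes: n × √n × 1. Multiplying the contributions gives O(n√n).

Answer: O(n√n)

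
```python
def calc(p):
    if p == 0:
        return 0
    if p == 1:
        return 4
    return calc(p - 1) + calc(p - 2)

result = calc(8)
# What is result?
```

Build up from base cases: calc(0)=0, calc(1)=4, calc(2)=4, calc(3)=8, calc(4)=12, calc(5)=20, calc(6)=32, ..., calc(8)=84

Answer: 84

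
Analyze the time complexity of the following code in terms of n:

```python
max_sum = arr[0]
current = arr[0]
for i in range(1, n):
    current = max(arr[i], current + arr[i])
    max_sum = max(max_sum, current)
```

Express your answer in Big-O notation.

This is Kadane's algorithm for maximum subarray. Time complexity: O(n).

Answer: O(n)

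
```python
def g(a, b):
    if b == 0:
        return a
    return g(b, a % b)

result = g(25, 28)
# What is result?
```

g(25, 28) -> g(28, 25) -> g(25, 3) -> g(3, 1) -> g(1, 0) -> 1

Answer: 1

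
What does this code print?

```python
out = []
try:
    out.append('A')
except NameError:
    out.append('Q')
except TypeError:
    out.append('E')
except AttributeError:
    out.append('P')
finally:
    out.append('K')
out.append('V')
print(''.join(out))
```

Execution trace: 'A' (try body, no exception) → 'K' (finally) → 'V' (after the try/except). Output: AKV

Answer: AKV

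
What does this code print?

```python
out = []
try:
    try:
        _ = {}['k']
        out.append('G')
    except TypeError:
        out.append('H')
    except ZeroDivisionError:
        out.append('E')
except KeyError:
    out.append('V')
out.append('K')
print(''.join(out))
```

Execution trace: 'V' (outer except KeyError) → 'K' (after the try/except). Output: VK

Answer: VK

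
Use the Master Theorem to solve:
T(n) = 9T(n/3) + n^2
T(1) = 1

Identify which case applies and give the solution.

a=9, b=3, f(n)=n^2. log_3(9) = 2. Since c=2 = 2, Case 2 applies: T(n) = Θ(n^log_b(a) · log n) = O(n^2 log n).

Answer: O(n^2 log n) - Case 2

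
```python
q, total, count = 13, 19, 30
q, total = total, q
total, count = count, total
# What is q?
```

Trace:
`q, total, count = 13, 19, 30` → q = 13; total = 19; count = 30
`q, total = total, q` → q = 19; total = 13
`total, count = count, total` → total = 30; count = 13
So q = 19

Answer: 19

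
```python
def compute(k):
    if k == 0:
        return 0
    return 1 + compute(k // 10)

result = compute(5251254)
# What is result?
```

Count of digits of 5251254: 7

Answer: 7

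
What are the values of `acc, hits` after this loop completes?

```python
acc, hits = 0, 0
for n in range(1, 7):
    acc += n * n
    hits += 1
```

Sum of squares and count
`acc, hits` takes the values: (0, 0) → (1, 0) → (1, 1) → (5, 1) → (5, 2) → (14, 2) → (14, 3) → (30, 3) → (30, 4) → (55, 4) → (55, 5) → (91, 5) → (91, 6)

Answer: 91, 6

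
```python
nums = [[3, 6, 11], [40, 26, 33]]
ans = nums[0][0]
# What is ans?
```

Trace:
`nums = [[3, 6, 11], [40, 26, 33]]` → nums = [[3, 6, 11], [40, 26, 33]]
`ans = nums[0][0]` → ans = 3
So ans = 3

Answer: 3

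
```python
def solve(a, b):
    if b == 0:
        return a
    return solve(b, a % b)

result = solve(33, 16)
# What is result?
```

solve(33, 16) -> solve(16, 1) -> solve(1, 0) -> 1

Answer: 1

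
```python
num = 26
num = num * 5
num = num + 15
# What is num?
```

Trace:
`num = 26` → num = 26
`num = num * 5` → num = 130
`num = num + 15` → num = 145
So num = 145

Answer: 145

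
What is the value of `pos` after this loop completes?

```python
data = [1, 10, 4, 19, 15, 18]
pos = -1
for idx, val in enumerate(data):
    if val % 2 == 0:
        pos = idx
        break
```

First even number index in [1, 10, 4, 19, 15, 18]
`pos` takes the values: -1 → 1

Answer: 1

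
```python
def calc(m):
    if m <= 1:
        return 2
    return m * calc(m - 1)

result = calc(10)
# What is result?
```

calc(10) = 10 * 9 * 8 * 7 * 6 * 5 * 4 * 3 * 2 * 2 = 7257600

Answer: 7257600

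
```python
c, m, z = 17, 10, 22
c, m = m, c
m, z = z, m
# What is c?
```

Trace:
`c, m, z = 17, 10, 22` → c = 17; m = 10; z = 22
`c, m = m, c` → c = 10; m = 17
`m, z = z, m` → m = 22; z = 17
So c = 10

Answer: 10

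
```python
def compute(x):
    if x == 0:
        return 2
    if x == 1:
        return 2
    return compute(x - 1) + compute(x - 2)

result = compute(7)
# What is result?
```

Build up from base cases: compute(0)=2, compute(1)=2, compute(2)=4, compute(3)=6, compute(4)=10, compute(5)=16, compute(6)=26, ..., compute(7)=42

Answer: 42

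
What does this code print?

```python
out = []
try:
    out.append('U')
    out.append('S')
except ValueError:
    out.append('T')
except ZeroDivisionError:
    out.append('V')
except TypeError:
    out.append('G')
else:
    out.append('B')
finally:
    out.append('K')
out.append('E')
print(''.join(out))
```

Execution trace: 'U' (try body) → 'S' (try body, no exception) → 'B' (else) → 'K' (finally) → 'E' (after the try/except). Output: USBKE

Answer: USBKE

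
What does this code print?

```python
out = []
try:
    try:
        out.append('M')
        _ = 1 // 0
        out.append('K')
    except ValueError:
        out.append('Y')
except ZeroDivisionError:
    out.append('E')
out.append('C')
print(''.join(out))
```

Execution trace: 'M' (try body) → 'E' (outer except ZeroDivisionError) → 'C' (after the try/except). Output: MEC

Answer: MEC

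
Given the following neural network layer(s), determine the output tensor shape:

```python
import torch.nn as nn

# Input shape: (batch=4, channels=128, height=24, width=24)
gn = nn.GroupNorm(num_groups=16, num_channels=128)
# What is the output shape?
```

Input: (4, 128, 24, 24) -> Output: (4, 128, 24, 24)

Answer: (4, 128, 24, 24)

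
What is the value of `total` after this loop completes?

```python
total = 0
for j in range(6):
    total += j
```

Sum of 0 to 5 = 15
`total` takes the values: 0 → 1 → 3 → 6 → 10 → 15

Answer: 15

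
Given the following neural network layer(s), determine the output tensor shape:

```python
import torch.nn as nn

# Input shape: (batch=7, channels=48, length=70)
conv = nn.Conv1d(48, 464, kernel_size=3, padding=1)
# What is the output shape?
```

Input: (7, 48, 70) -> Output: (7, 464, 70)

Answer: (7, 464, 70)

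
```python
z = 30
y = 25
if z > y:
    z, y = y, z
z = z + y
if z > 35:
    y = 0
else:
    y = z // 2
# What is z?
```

Trace:
`z = 30` → z = 30
`y = 25` → y = 25
`if z > y: ...` → z > y is True → z = 25; y = 30
`z = z + y` → z = 55
`if z > 35: ...` → z > 35 is True → y = 0
So z = 55

Answer: 55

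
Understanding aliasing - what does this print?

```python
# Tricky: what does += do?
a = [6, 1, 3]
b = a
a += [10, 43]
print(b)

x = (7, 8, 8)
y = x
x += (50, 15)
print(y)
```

Key concept: += behavior differs for mutable vs immutable.
Step by step:
`a = [6, 1, 3]` → a = [6, 1, 3]
`b = a` → b = [6, 1, 3] (same object as a)
`a += [10, 43]` → a = [6, 1, 3, 10, 43] (same object as b); b = [6, 1, 3, 10, 43] (same object as a)
`print(b)` → prints [6, 1, 3, 10, 43]
`x = (7, 8, 8)` → x = (7, 8, 8)
`y = x` → y = (7, 8, 8)
`x += (50, 15)` → x = (7, 8, 8, 50, 15)
`print(y)` → prints (7, 8, 8)

Answer:
[6, 1, 3, 10, 43]
(7, 8, 8)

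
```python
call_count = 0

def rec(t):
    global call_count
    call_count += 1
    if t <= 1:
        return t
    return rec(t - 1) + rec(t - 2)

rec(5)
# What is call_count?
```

Calls(t) = 1 + Calls(t-1) + Calls(t-2); Calls(0)=Calls(1)=1. For t=5 this gives 15.

Answer: 15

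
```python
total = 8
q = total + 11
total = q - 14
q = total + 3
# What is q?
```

Trace:
`total = 8` → total = 8
`q = total + 11` → q = 19
`total = q - 14` → total = 5
`q = total + 3` → q = 8
So q = 8

Answer: 8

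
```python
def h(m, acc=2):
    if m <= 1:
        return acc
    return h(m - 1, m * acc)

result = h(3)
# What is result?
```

Accumulator trace (n, acc): (3, 2) -> (2, 6) -> (1, 12) -> return 12

Answer: 12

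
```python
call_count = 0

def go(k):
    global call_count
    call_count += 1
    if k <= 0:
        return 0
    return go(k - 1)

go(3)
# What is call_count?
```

Linear recursion stepping by 1: 4 calls from k=3 down to ≤0.

Answer: 4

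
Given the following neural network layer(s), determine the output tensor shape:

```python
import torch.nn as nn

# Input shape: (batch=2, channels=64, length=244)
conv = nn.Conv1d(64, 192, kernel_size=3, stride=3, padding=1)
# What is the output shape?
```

Input: (2, 64, 244) -> Output: (2, 192, 82)

Answer: (2, 192, 82)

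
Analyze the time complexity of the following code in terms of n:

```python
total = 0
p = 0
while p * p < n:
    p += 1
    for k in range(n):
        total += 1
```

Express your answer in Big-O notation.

Each loop level contributes: √n × n. Multiplying the contributions gives O(n√n).

Answer: O(n√n)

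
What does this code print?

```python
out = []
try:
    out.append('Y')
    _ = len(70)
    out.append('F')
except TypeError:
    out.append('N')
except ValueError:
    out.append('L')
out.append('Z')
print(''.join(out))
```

Execution trace: 'Y' (try body) → 'N' (except TypeError) → 'Z' (after the try/except). Output: YNZ

Answer: YNZ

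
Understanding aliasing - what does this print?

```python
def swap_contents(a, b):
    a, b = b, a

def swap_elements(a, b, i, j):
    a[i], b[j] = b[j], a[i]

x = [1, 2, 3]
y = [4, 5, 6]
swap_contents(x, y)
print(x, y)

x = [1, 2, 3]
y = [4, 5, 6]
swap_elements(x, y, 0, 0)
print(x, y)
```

Key concept: parameter rebinding vs mutation.
Step by step:
`x = [1, 2, 3]` → x = [1, 2, 3]
`y = [4, 5, 6]` → y = [4, 5, 6]
`swap_contents(x, y)` → no visible change to tracked variables
`print(x, y)` → prints [1, 2, 3] [4, 5, 6]
`x = [1, 2, 3]` → x = [1, 2, 3]
`y = [4, 5, 6]` → y = [4, 5, 6]
`swap_elements(x, y, 0, 0)` → x = [4, 2, 3]; y = [1, 5, 6]
`print(x, y)` → prints [4, 2, 3] [1, 5, 6]

Answer:
[1, 2, 3] [4, 5, 6]
[4, 2, 3] [1, 5, 6]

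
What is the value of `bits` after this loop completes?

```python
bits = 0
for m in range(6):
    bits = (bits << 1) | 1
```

Build 6 consecutive 1-bits: 0b111111
`bits` takes the values: 0 → 1 → 3 → 7 → 15 → 31 → 63

Answer: 63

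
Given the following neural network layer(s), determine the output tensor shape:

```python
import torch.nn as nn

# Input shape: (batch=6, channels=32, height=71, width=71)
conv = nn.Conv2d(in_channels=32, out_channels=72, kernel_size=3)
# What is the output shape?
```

Input: (6, 32, 71, 71) -> Output: (6, 72, 69, 69)

Answer: (6, 72, 69, 69)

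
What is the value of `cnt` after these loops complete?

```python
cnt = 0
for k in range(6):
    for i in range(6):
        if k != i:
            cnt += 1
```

6² - 6 (exclude diagonal)
`cnt` takes the values: 0 → 1 → 2 → 3 → 4 → 5 → 6 → 7 → 8 → 9 → 10 → 11 → 12 → 13 → 14 → 15 → 16 → 17 → 18 → 19 → 20 → 21 → 22 → 23 → 24 → 25 → 26 → 27 → 28 → 29 → 30

Answer: 30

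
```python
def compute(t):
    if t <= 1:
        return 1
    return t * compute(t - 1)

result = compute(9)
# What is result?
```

compute(9) = 9 * 8 * 7 * 6 * 5 * 4 * 3 * 2 * 1 = 362880

Answer: 362880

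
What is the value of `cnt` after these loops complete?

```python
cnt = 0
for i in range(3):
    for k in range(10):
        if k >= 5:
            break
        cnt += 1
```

Inner breaks at 5, outer runs 3 times
`cnt` takes the values: 0 → 1 → 2 → 3 → 4 → 5 → 6 → 7 → 8 → 9 → 10 → 11 → 12 → 13 → 14 → 15

Answer: 15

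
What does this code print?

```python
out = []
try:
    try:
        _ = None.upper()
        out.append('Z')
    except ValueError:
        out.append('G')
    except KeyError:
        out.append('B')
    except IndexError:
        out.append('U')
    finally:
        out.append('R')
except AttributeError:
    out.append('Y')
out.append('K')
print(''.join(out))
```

Execution trace: 'R' (finally) → 'Y' (outer except AttributeError) → 'K' (after the try/except). Output: RYK

Answer: RYK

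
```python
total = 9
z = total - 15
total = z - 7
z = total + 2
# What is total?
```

Trace:
`total = 9` → total = 9
`z = total - 15` → z = -6
`total = z - 7` → total = -13
`z = total + 2` → z = -11
So total = -13

Answer: -13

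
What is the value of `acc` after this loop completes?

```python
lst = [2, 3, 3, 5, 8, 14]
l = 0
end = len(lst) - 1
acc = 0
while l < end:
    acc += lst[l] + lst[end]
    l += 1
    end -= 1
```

Sum of pairs from ends
`acc` takes the values: 0 → 16 → 27 → 35

Answer: 35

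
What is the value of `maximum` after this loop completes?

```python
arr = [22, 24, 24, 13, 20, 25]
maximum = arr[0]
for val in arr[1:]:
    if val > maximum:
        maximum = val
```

Maximum of [22, 24, 24, 13, 20, 25]
`maximum` takes the values: 22 → 24 → 25

Answer: 25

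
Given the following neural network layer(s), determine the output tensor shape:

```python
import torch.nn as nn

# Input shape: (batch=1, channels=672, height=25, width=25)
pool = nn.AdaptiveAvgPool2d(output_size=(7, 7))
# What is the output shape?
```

Input: (1, 672, 25, 25) -> Output: (1, 672, 7, 7)

Answer: (1, 672, 7, 7)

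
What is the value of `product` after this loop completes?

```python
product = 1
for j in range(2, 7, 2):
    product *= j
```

Product of even numbers 2 to 6
`product` takes the values: 1 → 2 → 8 → 48

Answer: 48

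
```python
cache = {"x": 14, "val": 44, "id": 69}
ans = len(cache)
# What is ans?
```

Trace:
`cache = {"x": 14, "val": 44, "id": 69}` → cache = {'x': 14, 'val': 44, 'id': 69}
`ans = len(cache)` → ans = 3
So ans = 3

Answer: 3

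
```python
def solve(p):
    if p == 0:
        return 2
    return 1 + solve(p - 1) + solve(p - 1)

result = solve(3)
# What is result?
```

solve(p) = 1 + 2·solve(p-1), solve(0)=2. Closed form: (2+1)·2^3 - 1 = 23.

Answer: 23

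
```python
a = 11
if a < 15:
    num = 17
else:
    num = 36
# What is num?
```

Trace:
`a = 11` → a = 11
`if a < 15: ...` → a < 15 is True → num = 17
So num = 17

Answer: 17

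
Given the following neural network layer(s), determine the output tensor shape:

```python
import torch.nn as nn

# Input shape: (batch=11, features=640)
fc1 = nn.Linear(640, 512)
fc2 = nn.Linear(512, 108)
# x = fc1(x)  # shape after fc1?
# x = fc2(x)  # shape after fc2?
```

Input: (11, 640) -> after fc1: (11, 512) -> Output: (11, 108)

Answer: (11, 108)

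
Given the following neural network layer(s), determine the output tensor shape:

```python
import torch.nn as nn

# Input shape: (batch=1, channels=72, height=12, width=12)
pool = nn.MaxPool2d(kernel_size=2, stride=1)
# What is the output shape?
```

Input: (1, 72, 12, 12) -> Output: (1, 72, 11, 11)

Answer: (1, 72, 11, 11)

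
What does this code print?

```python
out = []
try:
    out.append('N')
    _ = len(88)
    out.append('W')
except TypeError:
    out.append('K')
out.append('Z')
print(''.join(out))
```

Execution trace: 'N' (try body) → 'K' (except TypeError) → 'Z' (after the try/except). Output: NKZ

Answer: NKZ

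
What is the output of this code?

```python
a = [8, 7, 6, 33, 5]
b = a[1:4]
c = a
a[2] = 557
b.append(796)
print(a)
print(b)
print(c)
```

Key concept: slice vs alias.
Step by step:
`a = [8, 7, 6, 33, 5]` → a = [8, 7, 6, 33, 5]
`b = a[1:4]` → b = [7, 6, 33]
`c = a` → c = [8, 7, 6, 33, 5] (same object as a)
`a[2] = 557` → a = [8, 7, 557, 33, 5] (same object as c); c = [8, 7, 557, 33, 5] (same object as a)
`b.append(796)` → b = [7, 6, 33, 796]
`print(a)` → prints [8, 7, 557, 33, 5]
`print(b)` → prints [7, 6, 33, 796]
`print(c)` → prints [8, 7, 557, 33, 5]

Answer:
[8, 7, 557, 33, 5]
[7, 6, 33, 796]
[8, 7, 557, 33, 5]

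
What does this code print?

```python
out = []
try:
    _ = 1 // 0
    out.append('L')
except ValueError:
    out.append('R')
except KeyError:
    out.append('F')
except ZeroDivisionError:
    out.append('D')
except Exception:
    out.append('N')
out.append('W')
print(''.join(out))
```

Execution trace: 'D' (except ZeroDivisionError) → 'W' (after the try/except). Output: DW

Answer: DW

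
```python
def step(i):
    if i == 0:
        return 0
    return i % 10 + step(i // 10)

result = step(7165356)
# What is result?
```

Sum of digits of 7165356: 6 + 5 + 3 + 5 + 6 + 1 + 7 = 33

Answer: 33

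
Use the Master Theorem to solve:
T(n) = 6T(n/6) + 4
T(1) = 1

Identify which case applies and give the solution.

a=6, b=6, f(n)=4. log_6(6) = 1. Since c=0 < 1, Case 1 applies: T(n) = Θ(n^log_b(a)) = O(n).

Answer: O(n) - Case 1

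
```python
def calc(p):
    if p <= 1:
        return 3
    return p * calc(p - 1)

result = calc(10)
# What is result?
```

calc(10) = 10 * 9 * 8 * 7 * 6 * 5 * 4 * 3 * 2 * 3 = 10886400

Answer: 10886400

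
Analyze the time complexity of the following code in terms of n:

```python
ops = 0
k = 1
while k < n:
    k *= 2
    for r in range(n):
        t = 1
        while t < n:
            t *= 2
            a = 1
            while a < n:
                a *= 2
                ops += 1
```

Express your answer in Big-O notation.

Each loop level contributes: log n × n × log n × log n. Multiplying the contributions gives O(n log^3 n).

Answer: O(n log^3 n)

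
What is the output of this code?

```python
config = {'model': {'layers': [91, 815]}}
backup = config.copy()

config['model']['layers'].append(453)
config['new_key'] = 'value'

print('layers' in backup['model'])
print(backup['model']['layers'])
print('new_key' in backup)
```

Key concept: shallow copy gotcha with nested dict.
Step by step:
`config = {'model': {'layers': [91, 815]}}` → config = {'model': {'layers': [91, 815]}}
`backup = config.copy()` → backup = {'model': {'layers': [91, 815]}}
`config['model']['layers'].append(453)` → config = {'model': {'layers': [91, 815, 453]}}; backup = {'model': {'layers': [91, 815, 453]}}
`config['new_key'] = 'value'` → config = {'model': {'layers': [91, 815, 453]}, 'new_key': 'value'}
`print('layers' in backup['model'])` → prints True
`print(backup['model']['layers'])` → prints [91, 815, 453]
`print('new_key' in backup)` → prints False

Answer:
True
[91, 815, 453]
False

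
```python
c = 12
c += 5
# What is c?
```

Trace:
`c = 12` → c = 12
`c += 5` → c = 17
So c = 17

Answer: 17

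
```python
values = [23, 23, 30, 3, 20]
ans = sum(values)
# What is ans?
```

Trace:
`values = [23, 23, 30, 3, 20]` → values = [23, 23, 30, 3, 20]
`ans = sum(values)` → ans = 99
So ans = 99

Answer: 99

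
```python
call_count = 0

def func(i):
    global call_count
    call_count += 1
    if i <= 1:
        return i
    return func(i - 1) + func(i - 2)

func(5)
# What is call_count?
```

Calls(i) = 1 + Calls(i-1) + Calls(i-2); Calls(0)=Calls(1)=1. For i=5 this gives 15.

Answer: 15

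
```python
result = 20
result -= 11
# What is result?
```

Trace:
`result = 20` → result = 20
`result -= 11` → result = 9
So result = 9

Answer: 9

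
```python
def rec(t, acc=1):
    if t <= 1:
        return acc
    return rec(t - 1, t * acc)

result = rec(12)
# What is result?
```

Accumulator trace (n, acc): (12, 1) -> (11, 12) -> (10, 132) -> (9, 1320) -> (8, 11880) -> (7, 95040) -> (6, 665280) -> (5, 3991680) -> (4, 19958400) -> (3, 79833600) -> (2, 239500800) -> (1, 479001600) -> return 479001600

Answer: 479001600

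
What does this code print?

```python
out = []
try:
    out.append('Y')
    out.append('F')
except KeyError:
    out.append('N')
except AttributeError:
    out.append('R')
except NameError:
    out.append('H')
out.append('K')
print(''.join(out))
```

Execution trace: 'Y' (try body) → 'F' (try body, no exception) → 'K' (after the try/except). Output: YFK

Answer: YFK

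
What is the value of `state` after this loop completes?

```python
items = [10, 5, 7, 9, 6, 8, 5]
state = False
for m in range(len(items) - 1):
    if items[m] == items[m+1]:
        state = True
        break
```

Check consecutive duplicates in [10, 5, 7, 9, 6, 8, 5]
`state` takes the values: False

Answer: False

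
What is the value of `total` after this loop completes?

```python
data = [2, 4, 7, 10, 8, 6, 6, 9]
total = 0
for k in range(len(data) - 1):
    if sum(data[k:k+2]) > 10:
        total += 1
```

Count windows with sum > 10
`total` takes the values: 0 → 1 → 2 → 3 → 4 → 5 → 6

Answer: 6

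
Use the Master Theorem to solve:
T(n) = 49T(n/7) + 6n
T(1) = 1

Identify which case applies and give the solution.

a=49, b=7, f(n)=6n. log_7(49) = 2. Since c=1 < 2, Case 1 applies: T(n) = Θ(n^log_b(a)) = O(n^2).

Answer: O(n^2) - Case 1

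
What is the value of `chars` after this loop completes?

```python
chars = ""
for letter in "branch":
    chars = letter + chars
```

Reverse 'branch'
`chars` takes the values: "" → "b" → "rb" → "arb" → "narb" → "cnarb" → "hcnarb"

Answer: "hcnarb"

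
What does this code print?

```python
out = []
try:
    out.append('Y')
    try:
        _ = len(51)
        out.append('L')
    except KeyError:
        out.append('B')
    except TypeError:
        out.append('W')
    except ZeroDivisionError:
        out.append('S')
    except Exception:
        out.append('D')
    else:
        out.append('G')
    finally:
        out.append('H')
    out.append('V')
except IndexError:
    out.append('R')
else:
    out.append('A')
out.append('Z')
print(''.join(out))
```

Execution trace: 'Y' (try body) → 'W' (inner except TypeError) → 'H' (inner finally) → 'V' (try body, no exception) → 'A' (else) → 'Z' (after the try/except). Output: YWHVAZ

Answer: YWHVAZ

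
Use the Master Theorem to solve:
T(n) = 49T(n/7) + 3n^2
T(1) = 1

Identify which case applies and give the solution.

a=49, b=7, f(n)=3n^2. log_7(49) = 2. Since c=2 = 2, Case 2 applies: T(n) = Θ(n^log_b(a) · log n) = O(n^2 log n).

Answer: O(n^2 log n) - Case 2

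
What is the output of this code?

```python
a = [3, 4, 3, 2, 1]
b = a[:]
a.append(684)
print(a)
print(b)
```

Key concept: slice [:] creates copy.
Step by step:
`a = [3, 4, 3, 2, 1]` → a = [3, 4, 3, 2, 1]
`b = a[:]` → b = [3, 4, 3, 2, 1]
`a.append(684)` → a = [3, 4, 3, 2, 1, 684]
`print(a)` → prints [3, 4, 3, 2, 1, 684]
`print(b)` → prints [3, 4, 3, 2, 1]

Answer:
[3, 4, 3, 2, 1, 684]
[3, 4, 3, 2, 1]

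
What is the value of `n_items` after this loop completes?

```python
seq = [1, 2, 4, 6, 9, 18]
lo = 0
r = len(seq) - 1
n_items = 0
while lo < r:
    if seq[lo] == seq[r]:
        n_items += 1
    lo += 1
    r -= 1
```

Count matching pairs from ends
`n_items` takes the values: 0

Answer: 0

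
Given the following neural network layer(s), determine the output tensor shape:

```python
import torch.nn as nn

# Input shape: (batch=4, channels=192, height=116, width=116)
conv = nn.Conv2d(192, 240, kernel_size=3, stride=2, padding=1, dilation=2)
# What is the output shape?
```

Input: (4, 192, 116, 116) -> Output: (4, 240, 57, 57)

Answer: (4, 240, 57, 57)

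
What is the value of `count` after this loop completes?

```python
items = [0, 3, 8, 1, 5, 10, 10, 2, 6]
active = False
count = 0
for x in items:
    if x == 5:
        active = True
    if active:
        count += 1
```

Count elements after first 5 in [0, 3, 8, 1, 5, 10, 10, 2, 6]
`count` takes the values: 0 → 1 → 2 → 3 → 4 → 5

Answer: 5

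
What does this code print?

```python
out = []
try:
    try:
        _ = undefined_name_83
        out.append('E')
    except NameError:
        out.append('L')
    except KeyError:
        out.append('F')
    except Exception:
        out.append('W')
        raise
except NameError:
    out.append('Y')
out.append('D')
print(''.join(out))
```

Execution trace: 'L' (inner except NameError) → 'D' (after the try/except). Output: LD

Answer: LD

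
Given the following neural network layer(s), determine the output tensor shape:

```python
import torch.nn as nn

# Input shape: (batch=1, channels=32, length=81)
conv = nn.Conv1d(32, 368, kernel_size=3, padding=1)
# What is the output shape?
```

Input: (1, 32, 81) -> Output: (1, 368, 81)

Answer: (1, 368, 81)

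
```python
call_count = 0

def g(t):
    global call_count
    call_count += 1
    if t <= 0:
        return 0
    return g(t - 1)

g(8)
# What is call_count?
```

Linear recursion stepping by 1: 9 calls from t=8 down to ≤0.

Answer: 9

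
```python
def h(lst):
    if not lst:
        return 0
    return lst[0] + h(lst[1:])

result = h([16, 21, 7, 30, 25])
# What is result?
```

16 + 21 + 7 + 30 + 25 + 0 = 99

Answer: 99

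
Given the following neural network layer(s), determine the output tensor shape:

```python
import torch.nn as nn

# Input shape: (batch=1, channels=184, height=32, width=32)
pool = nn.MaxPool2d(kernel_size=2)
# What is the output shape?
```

Input: (1, 184, 32, 32) -> Output: (1, 184, 16, 16)

Answer: (1, 184, 16, 16)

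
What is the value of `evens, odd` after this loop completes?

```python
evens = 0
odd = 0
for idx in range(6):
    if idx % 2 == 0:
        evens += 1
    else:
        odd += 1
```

Count evens and odds in range(6)
`evens, odd` takes the values: (0, 0) → (1, 0) → (1, 1) → (2, 1) → (2, 2) → (3, 2) → (3, 3)

Answer: 3, 3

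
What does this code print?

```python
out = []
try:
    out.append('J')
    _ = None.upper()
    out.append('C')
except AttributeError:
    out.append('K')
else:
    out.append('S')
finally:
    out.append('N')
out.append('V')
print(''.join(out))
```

Execution trace: 'J' (try body) → 'K' (except AttributeError) → 'N' (finally) → 'V' (after the try/except). Output: JKNV

Answer: JKNV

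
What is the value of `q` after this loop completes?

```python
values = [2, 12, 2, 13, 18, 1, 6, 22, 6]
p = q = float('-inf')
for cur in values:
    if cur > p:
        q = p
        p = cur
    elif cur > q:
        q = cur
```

Second largest (with repeats) in [2, 12, 2, 13, 18, 1, 6, 22, 6]
`q` takes the values: -inf → 2 → 12 → 13 → 18

Answer: 18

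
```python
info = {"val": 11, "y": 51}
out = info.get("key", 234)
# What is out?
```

Trace:
`info = {"val": 11, "y": 51}` → info = {'val': 11, 'y': 51}
`out = info.get("key", 234)` → out = 234
So out = 234

Answer: 234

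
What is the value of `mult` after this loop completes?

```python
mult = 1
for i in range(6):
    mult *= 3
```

3^6 = 729
`mult` takes the values: 1 → 3 → 9 → 27 → 81 → 243 → 729

Answer: 729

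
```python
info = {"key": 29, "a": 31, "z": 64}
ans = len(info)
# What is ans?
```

Trace:
`info = {"key": 29, "a": 31, "z": 64}` → info = {'key': 29, 'a': 31, 'z': 64}
`ans = len(info)` → ans = 3
So ans = 3

Answer: 3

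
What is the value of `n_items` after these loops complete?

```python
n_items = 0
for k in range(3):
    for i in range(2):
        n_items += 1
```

3 * 2 = 6
`n_items` takes the values: 0 → 1 → 2 → 3 → 4 → 5 → 6

Answer: 6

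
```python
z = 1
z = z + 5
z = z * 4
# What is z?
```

Trace:
`z = 1` → z = 1
`z = z + 5` → z = 6
`z = z * 4` → z = 24
So z = 24

Answer: 24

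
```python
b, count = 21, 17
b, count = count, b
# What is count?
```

Trace:
`b, count = 21, 17` → b = 21; count = 17
`b, count = count, b` → b = 17; count = 21
So count = 21

Answer: 21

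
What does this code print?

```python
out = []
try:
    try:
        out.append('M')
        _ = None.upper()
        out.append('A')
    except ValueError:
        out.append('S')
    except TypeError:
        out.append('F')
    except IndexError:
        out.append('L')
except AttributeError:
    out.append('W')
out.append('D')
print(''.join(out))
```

Execution trace: 'M' (inner try body) → 'W' (outer except AttributeError) → 'D' (after the try/except). Output: MWD

Answer: MWD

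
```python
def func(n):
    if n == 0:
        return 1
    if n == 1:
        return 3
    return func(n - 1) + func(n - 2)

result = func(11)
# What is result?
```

Build up from base cases: func(0)=1, func(1)=3, func(2)=4, func(3)=7, func(4)=11, func(5)=18, func(6)=29, ..., func(11)=322

Answer: 322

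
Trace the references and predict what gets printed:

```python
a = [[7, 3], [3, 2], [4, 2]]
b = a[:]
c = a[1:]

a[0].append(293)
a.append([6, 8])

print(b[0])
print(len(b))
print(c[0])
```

Key concept: slice with nested mutation.
Step by step:
`a = [[7, 3], [3, 2], [4, 2]]` → a = [[7, 3], [3, 2], [4, 2]]
`b = a[:]` → b = [[7, 3], [3, 2], [4, 2]]
`c = a[1:]` → c = [[3, 2], [4, 2]]
`a[0].append(293)` → a = [[7, 3, 293], [3, 2], [4, 2]]; b = [[7, 3, 293], [3, 2], [4, 2]]
`a.append([6, 8])` → a = [[7, 3, 293], [3, 2], [4, 2], [6, 8]]
`print(b[0])` → prints [7, 3, 293]
`print(len(b))` → prints 3
`print(c[0])` → prints [3, 2]

Answer:
[7, 3, 293]
3
[3, 2]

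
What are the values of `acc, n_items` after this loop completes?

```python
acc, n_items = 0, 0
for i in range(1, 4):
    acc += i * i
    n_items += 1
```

Sum of squares and count
`acc, n_items` takes the values: (0, 0) → (1, 0) → (1, 1) → (5, 1) → (5, 2) → (14, 2) → (14, 3)

Answer: 14, 3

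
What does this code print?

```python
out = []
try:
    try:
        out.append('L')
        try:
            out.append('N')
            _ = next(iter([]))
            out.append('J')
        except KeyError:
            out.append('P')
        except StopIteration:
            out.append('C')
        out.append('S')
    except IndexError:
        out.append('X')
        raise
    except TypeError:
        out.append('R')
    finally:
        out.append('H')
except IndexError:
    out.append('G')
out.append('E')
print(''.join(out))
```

Execution trace: 'L' (try body) → 'N' (inner try body) → 'C' (inner except StopIteration) → 'S' (try body, no exception) → 'H' (finally) → 'E' (after the try/except). Output: LNCSHE

Answer: LNCSHE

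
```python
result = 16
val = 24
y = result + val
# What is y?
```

Trace:
`result = 16` → result = 16
`val = 24` → val = 24
`y = result + val` → y = 40
So y = 40

Answer: 40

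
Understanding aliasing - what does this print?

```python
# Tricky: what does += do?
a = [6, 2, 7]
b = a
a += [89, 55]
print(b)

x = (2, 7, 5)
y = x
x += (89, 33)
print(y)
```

Key concept: += behavior differs for mutable vs immutable.
Step by step:
`a = [6, 2, 7]` → a = [6, 2, 7]
`b = a` → b = [6, 2, 7] (same object as a)
`a += [89, 55]` → a = [6, 2, 7, 89, 55] (same object as b); b = [6, 2, 7, 89, 55] (same object as a)
`print(b)` → prints [6, 2, 7, 89, 55]
`x = (2, 7, 5)` → x = (2, 7, 5)
`y = x` → y = (2, 7, 5)
`x += (89, 33)` → x = (2, 7, 5, 89, 33)
`print(y)` → prints (2, 7, 5)

Answer:
[6, 2, 7, 89, 55]
(2, 7, 5)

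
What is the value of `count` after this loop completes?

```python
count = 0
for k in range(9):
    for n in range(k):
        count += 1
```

Triangle number: 0+1+2+...+8
`count` takes the values: 0 → 1 → 2 → 3 → 4 → 5 → 6 → 7 → 8 → 9 → 10 → 11 → 12 → 13 → 14 → 15 → 16 → 17 → 18 → 19 → 20 → 21 → 22 → 23 → 24 → 25 → 26 → 27 → 28 → 29 → 30 → 31 → 32 → 33 → 34 → 35 → 36

Answer: 36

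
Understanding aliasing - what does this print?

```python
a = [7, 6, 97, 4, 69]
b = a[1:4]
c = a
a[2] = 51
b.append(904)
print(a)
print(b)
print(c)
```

Key concept: slice vs alias.
Step by step:
`a = [7, 6, 97, 4, 69]` → a = [7, 6, 97, 4, 69]
`b = a[1:4]` → b = [6, 97, 4]
`c = a` → c = [7, 6, 97, 4, 69] (same object as a)
`a[2] = 51` → a = [7, 6, 51, 4, 69] (same object as c); c = [7, 6, 51, 4, 69] (same object as a)
`b.append(904)` → b = [6, 97, 4, 904]
`print(a)` → prints [7, 6, 51, 4, 69]
`print(b)` → prints [6, 97, 4, 904]
`print(c)` → prints [7, 6, 51, 4, 69]

Answer:
[7, 6, 51, 4, 69]
[6, 97, 4, 904]
[7, 6, 51, 4, 69]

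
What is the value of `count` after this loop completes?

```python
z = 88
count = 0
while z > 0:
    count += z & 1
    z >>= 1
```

Count set bits in 88 (binary: 0b1011000)
`count` takes the values: 0 → 1 → 2 → 3

Answer: 3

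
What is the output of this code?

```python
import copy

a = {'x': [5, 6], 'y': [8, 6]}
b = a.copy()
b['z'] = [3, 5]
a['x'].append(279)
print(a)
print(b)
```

Key concept: shallow copy of dict with mutable values.
Step by step:
`a = {'x': [5, 6], 'y': [8, 6]}` → a = {'x': [5, 6], 'y': [8, 6]}
`b = a.copy()` → b = {'x': [5, 6], 'y': [8, 6]}
`b['z'] = [3, 5]` → b = {'x': [5, 6], 'y': [8, 6], 'z': [3, 5]}
`a['x'].append(279)` → a = {'x': [5, 6, 279], 'y': [8, 6]}; b = {'x': [5, 6, 279], 'y': [8, 6], 'z': [3, 5]}
`print(a)` → prints {'x': [5, 6, 279], 'y': [8, 6]}
`print(b)` → prints {'x': [5, 6, 279], 'y': [8, 6], 'z': [3, 5]}

Answer:
{'x': [5, 6, 279], 'y': [8, 6]}
{'x': [5, 6, 279], 'y': [8, 6], 'z': [3, 5]}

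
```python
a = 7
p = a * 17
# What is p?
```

Trace:
`a = 7` → a = 7
`p = a * 17` → p = 119
So p = 119

Answer: 119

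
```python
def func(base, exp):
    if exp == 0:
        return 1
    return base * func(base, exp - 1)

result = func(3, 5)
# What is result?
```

func(3, 5) = 3 * 3 * 3 * 3 * 3 = 243

Answer: 243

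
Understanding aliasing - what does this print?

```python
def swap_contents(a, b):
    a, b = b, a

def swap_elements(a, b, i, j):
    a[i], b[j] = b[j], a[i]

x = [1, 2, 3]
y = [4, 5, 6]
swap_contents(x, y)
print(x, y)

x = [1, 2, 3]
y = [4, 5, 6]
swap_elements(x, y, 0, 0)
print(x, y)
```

Key concept: parameter rebinding vs mutation.
Step by step:
`x = [1, 2, 3]` → x = [1, 2, 3]
`y = [4, 5, 6]` → y = [4, 5, 6]
`swap_contents(x, y)` → no visible change to tracked variables
`print(x, y)` → prints [1, 2, 3] [4, 5, 6]
`x = [1, 2, 3]` → x = [1, 2, 3]
`y = [4, 5, 6]` → y = [4, 5, 6]
`swap_elements(x, y, 0, 0)` → x = [4, 2, 3]; y = [1, 5, 6]
`print(x, y)` → prints [4, 2, 3] [1, 5, 6]

Answer:
[1, 2, 3] [4, 5, 6]
[4, 2, 3] [1, 5, 6]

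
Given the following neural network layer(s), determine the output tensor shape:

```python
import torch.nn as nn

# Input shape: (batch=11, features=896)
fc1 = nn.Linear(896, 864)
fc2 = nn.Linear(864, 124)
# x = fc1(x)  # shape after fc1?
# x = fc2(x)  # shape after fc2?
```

Input: (11, 896) -> after fc1: (11, 864) -> Output: (11, 124)

Answer: (11, 124)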